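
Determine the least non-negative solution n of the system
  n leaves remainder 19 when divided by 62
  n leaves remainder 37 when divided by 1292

10373

gcd(62, 1292) = 2 and 2 | (37 − 19), so the pair is consistent; merging gives n ≡ 10373 (mod 40052), where 40052 = lcm(62, 1292).
The solution is unique modulo lcm(62, 1292) = 40052.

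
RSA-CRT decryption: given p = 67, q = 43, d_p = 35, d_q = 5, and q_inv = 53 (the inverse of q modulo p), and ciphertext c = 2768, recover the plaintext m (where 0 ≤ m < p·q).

709

m₁ = c^(d_p) mod p: c ≡ 21 (mod 67), and 21^35 mod 67 = 39.
m₂ = c^(d_q) mod q: c ≡ 16 (mod 43), and 16^5 mod 43 = 21.
h = q_inv·(m₁ − m₂) mod p = 53·(39 − 21) mod 67 = 16.
m = m₂ + h·q = 21 + 16·43 = 709.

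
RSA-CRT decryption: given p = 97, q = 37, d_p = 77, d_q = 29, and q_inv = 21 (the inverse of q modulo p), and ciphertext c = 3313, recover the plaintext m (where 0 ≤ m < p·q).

328

m₁ = c^(d_p) mod p: c ≡ 15 (mod 97), and 15^77 mod 97 = 37.
m₂ = c^(d_q) mod q: c ≡ 20 (mod 37), and 20^29 mod 37 = 32.
h = q_inv·(m₁ − m₂) mod p = 21·(37 − 32) mod 97 = 8.
m = m₂ + h·q = 32 + 8·37 = 328.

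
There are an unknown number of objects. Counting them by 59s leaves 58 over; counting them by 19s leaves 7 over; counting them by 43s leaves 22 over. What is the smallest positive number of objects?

Combine the congruences pairwise.
From N ≡ 58 (mod 59) write N = 58 + 59t. Substituting into N ≡ 7 (mod 19) gives 59t ≡ 6 (mod 19), and since 2⁻¹ ≡ 10 (mod 19), t ≡ 3. Hence N ≡ 58 + 59·3 = 235 (mod 1121).
From N ≡ 235 (mod 1121) write N = 235 + 1121t. Substituting into N ≡ 22 (mod 43) gives 1121t ≡ 2 (mod 43), and since 3⁻¹ ≡ 29 (mod 43), t ≡ 15. Hence N ≡ 235 + 1121·15 = 17050 (mod 48203).

17050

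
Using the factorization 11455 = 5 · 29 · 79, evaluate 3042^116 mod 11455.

Mod 5: 3042 ≡ 2; since 4 | 116, by Fermat 2^116 ≡ 1 (mod 5).
Mod 29: 3042 ≡ 26; by Fermat, exponent reduces to 116 mod 28 = 4; 26^4 ≡ 23 (mod 29).
Mod 79: 3042 ≡ 40; by Fermat, exponent reduces to 116 mod 78 = 38; 40^38 ≡ 2 (mod 79).
Combine by CRT: x ≡ 1 (mod 5), x ≡ 23 (mod 29), x ≡ 2 (mod 79) ⇒ x ≡ 81 (mod 11455).

81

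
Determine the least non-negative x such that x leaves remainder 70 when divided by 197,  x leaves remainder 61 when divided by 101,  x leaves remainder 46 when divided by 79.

The moduli are pairwise coprime; N = 197·101·79 = 1571863.
N/197 = 7979; 7979 ≡ 99 (mod 197); 99·2 ≡ 1, so inverse 2.
N/101 = 15563; 15563 ≡ 9 (mod 101); 9·45 ≡ 1, so inverse 45.
N/79 = 19897; 19897 ≡ 68 (mod 79); 68·43 ≡ 1, so inverse 43.
x ≡ 70·7979·2 + 61·15563·45 + 46·19897·43 = 83193761.
83193761 mod 1571863 = 1456885.

1456885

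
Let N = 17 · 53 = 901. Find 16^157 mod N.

Mod 17: 16 ≡ 16; by Fermat, exponent reduces to 157 mod 16 = 13; 16^13 ≡ 16 (mod 17).
Mod 53: 16 ≡ 16; by Fermat, exponent reduces to 157 mod 52 = 1; 16^1 ≡ 16 (mod 53).
Combine by CRT: x ≡ 16 (mod 17), x ≡ 16 (mod 53) ⇒ x ≡ 16 (mod 901).

16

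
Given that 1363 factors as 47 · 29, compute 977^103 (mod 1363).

Mod 47: 977 ≡ 37; by Fermat, exponent reduces to 103 mod 46 = 11; 37^11 ≡ 25 (mod 47).
Mod 29: 977 ≡ 20; by Fermat, exponent reduces to 103 mod 28 = 19; 20^19 ≡ 24 (mod 29).
Combine by CRT: x ≡ 25 (mod 47), x ≡ 24 (mod 29) ⇒ x ≡ 401 (mod 1363).

401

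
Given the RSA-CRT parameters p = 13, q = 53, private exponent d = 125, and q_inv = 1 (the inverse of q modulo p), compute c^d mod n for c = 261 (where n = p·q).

d_p = d mod (p−1) = 125 mod 12 = 5; d_q = d mod (q−1) = 21.
m₁ = c^(d_p) mod p: c ≡ 1 (mod 13), and 1^5 mod 13 = 1.
m₂ = c^(d_q) mod q: c ≡ 49 (mod 53), and 49^21 mod 53 = 28.
h = q_inv·(m₁ − m₂) mod p = 1·(1 − 28) mod 13 = 12.
m = m₂ + h·q = 28 + 12·53 = 664.

664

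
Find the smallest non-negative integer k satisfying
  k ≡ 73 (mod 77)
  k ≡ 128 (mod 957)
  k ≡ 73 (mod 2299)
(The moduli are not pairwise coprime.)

Combine the congruences pairwise.
gcd(77, 957) = 11 and 11 | (128 − 73), so the pair is consistent; merging gives k ≡ 2999 (mod 6699), where 6699 = lcm(77, 957).
gcd(6699, 2299) = 11 and 11 | (73 − 2999), so the pair is consistent; merging gives k ≡ 257561 (mod 1400091), where 1400091 = lcm(6699, 2299).
The solution is unique modulo lcm(77, 957, 2299) = 1400091.

257561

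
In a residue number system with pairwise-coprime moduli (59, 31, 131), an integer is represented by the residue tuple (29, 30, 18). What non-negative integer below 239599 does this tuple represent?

172545

The moduli are pairwise coprime; N = 59·31·131 = 239599.
N/59 = 4061; 4061 ≡ 49 (mod 59); 49·53 ≡ 1, so inverse 53.
N/31 = 7729; 7729 ≡ 10 (mod 31); 10·28 ≡ 1, so inverse 28.
N/131 = 1829; 1829 ≡ 126 (mod 131); 126·26 ≡ 1, so inverse 26.
x ≡ 29·4061·53 + 30·7729·28 + 18·1829·26 = 13590089.
13590089 mod 239599 = 172545.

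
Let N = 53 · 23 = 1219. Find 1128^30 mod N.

Mod 53: 1128 ≡ 15; 15^30 ≡ 10 (mod 53).
Mod 23: 1128 ≡ 1; by Fermat, exponent reduces to 30 mod 22 = 8; 1^8 ≡ 1 (mod 23).
Combine by CRT: x ≡ 10 (mod 53), x ≡ 1 (mod 23) ⇒ x ≡ 116 (mod 1219).

116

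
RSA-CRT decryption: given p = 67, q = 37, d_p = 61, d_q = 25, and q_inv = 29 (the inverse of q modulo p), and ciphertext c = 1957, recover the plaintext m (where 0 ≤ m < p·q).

m₁ = c^(d_p) mod p: c ≡ 14 (mod 67), and 14^61 mod 67 = 9.
m₂ = c^(d_q) mod q: c ≡ 33 (mod 37), and 33^25 mod 37 = 7.
h = q_inv·(m₁ − m₂) mod p = 29·(9 − 7) mod 67 = 58.
m = m₂ + h·q = 7 + 58·37 = 2153.

2153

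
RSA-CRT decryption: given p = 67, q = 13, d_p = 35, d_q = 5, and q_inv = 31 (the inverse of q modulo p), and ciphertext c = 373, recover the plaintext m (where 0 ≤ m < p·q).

432

m₁ = c^(d_p) mod p: c ≡ 38 (mod 67), and 38^35 mod 67 = 30.
m₂ = c^(d_q) mod q: c ≡ 9 (mod 13), and 9^5 mod 13 = 3.
h = q_inv·(m₁ − m₂) mod p = 31·(30 − 3) mod 67 = 33.
m = m₂ + h·q = 3 + 33·13 = 432.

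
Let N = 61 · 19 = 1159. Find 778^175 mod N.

Mod 61: 778 ≡ 46; by Fermat, exponent reduces to 175 mod 60 = 55; 46^55 ≡ 48 (mod 61).
Mod 19: 778 ≡ 18; by Fermat, exponent reduces to 175 mod 18 = 13; 18^13 ≡ 18 (mod 19).
Combine by CRT: x ≡ 48 (mod 61), x ≡ 18 (mod 19) ⇒ x ≡ 170 (mod 1159).

170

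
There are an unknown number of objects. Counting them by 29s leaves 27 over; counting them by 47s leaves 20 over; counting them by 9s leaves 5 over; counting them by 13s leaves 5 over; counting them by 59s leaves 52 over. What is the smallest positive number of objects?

7277171

The moduli are pairwise coprime; M = 29·47·9·13·59 = 9408789.
M/29 = 324441; 324441 ≡ 18 (mod 29); 18·21 ≡ 1, so inverse 21.
M/47 = 200187; 200187 ≡ 14 (mod 47); 14·37 ≡ 1, so inverse 37.
M/9 = 1045421; 1045421 ≡ 8 (mod 9); 8·8 ≡ 1, so inverse 8.
M/13 = 723753; 723753 ≡ 4 (mod 13); 4·10 ≡ 1, so inverse 10.
M/59 = 159471; 159471 ≡ 53 (mod 59); 53·49 ≡ 1, so inverse 49.
N ≡ 27·324441·21 + 20·200187·37 + 5·1045421·8 + 5·723753·10 + 52·159471·49 = 816433025.
816433025 mod 9408789 = 7277171.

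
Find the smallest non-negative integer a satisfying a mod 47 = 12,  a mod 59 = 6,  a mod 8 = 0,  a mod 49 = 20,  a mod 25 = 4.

26161904

From a ≡ 12 (mod 47) write a = 12 + 47t. Substituting into a ≡ 6 (mod 59) gives 47t ≡ 53 (mod 59), and since 47⁻¹ ≡ 54 (mod 59), t ≡ 30. Hence a ≡ 12 + 47·30 = 1422 (mod 2773).
From a ≡ 1422 (mod 2773) write a = 1422 + 2773t. Substituting into a ≡ 0 (mod 8) gives 2773t ≡ 2 (mod 8), and since 5⁻¹ ≡ 5 (mod 8), t ≡ 2. Hence a ≡ 1422 + 2773·2 = 6968 (mod 22184).
From a ≡ 6968 (mod 22184) write a = 6968 + 22184t. Substituting into a ≡ 20 (mod 49) gives 22184t ≡ 10 (mod 49), and since 36⁻¹ ≡ 15 (mod 49), t ≡ 3. Hence a ≡ 6968 + 22184·3 = 73520 (mod 1087016).
From a ≡ 73520 (mod 1087016) write a = 73520 + 1087016t. Substituting into a ≡ 4 (mod 25) gives 1087016t ≡ 9 (mod 25), and since 16⁻¹ ≡ 11 (mod 25), t ≡ 24. Hence a ≡ 73520 + 1087016·24 = 26161904 (mod 27175400).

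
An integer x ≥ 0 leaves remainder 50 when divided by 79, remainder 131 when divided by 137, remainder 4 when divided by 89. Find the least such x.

883507

From x ≡ 50 (mod 79) write x = 50 + 79t. Substituting into x ≡ 131 (mod 137) gives 79t ≡ 81 (mod 137), and since 79⁻¹ ≡ 111 (mod 137), t ≡ 86. Hence x ≡ 50 + 79·86 = 6844 (mod 10823).
From x ≡ 6844 (mod 10823) write x = 6844 + 10823t. Substituting into x ≡ 4 (mod 89) gives 10823t ≡ 13 (mod 89), and since 54⁻¹ ≡ 61 (mod 89), t ≡ 81. Hence x ≡ 6844 + 10823·81 = 883507 (mod 963247).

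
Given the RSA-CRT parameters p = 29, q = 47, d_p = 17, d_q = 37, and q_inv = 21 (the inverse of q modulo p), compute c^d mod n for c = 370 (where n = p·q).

266

m₁ = c^(d_p) mod p: c ≡ 22 (mod 29), and 22^17 mod 29 = 5.
m₂ = c^(d_q) mod q: c ≡ 41 (mod 47), and 41^37 mod 47 = 31.
h = q_inv·(m₁ − m₂) mod p = 21·(5 − 31) mod 29 = 5.
m = m₂ + h·q = 31 + 5·47 = 266.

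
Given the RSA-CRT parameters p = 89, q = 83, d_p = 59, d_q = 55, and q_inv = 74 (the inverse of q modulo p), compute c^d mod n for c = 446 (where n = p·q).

5519

m₁ = c^(d_p) mod p: c ≡ 1 (mod 89), and 1^59 mod 89 = 1.
m₂ = c^(d_q) mod q: c ≡ 31 (mod 83), and 31^55 mod 83 = 41.
h = q_inv·(m₁ − m₂) mod p = 74·(1 − 41) mod 89 = 66.
m = m₂ + h·q = 41 + 66·83 = 5519.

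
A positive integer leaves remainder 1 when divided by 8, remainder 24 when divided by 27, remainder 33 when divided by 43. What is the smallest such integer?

3129

The moduli are pairwise coprime; M = 8·27·43 = 9288.
M/8 = 1161; 1161 ≡ 1 (mod 8), inverse 1.
M/27 = 344; 344 ≡ 20 (mod 27); 20·23 ≡ 1, so inverse 23.
M/43 = 216; 216 ≡ 1 (mod 43), inverse 1.
N ≡ 1·1161·1 + 24·344·23 + 33·216·1 = 198177.
198177 mod 9288 = 3129.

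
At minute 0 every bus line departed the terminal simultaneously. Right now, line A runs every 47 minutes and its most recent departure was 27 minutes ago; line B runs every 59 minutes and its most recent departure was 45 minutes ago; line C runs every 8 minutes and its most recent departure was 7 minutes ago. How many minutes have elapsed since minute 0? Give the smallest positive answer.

1343

From t ≡ 27 (mod 47) write t = 27 + 47s. Substituting into t ≡ 45 (mod 59) gives 47s ≡ 18 (mod 59), and since 47⁻¹ ≡ 54 (mod 59), s ≡ 28. Hence t ≡ 27 + 47·28 = 1343 (mod 2773).
From t ≡ 1343 (mod 2773) write t = 1343 + 2773s. Substituting into t ≡ 7 (mod 8) gives 2773s ≡ 0 (mod 8), and since 5⁻¹ ≡ 5 (mod 8), s ≡ 0. Hence t ≡ 1343 + 2773·0 = 1343 (mod 22184).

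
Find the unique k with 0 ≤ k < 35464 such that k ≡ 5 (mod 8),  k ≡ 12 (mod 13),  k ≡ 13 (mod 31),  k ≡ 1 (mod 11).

15885

The moduli are pairwise coprime; N = 8·13·31·11 = 35464.
N/8 = 4433; 4433 ≡ 1 (mod 8), inverse 1.
N/13 = 2728; 2728 ≡ 11 (mod 13); 11·6 ≡ 1, so inverse 6.
N/31 = 1144; 1144 ≡ 28 (mod 31); 28·10 ≡ 1, so inverse 10.
N/11 = 3224; 3224 ≡ 1 (mod 11), inverse 1.
k ≡ 5·4433·1 + 12·2728·6 + 13·1144·10 + 1·3224·1 = 370525.
370525 mod 35464 = 15885.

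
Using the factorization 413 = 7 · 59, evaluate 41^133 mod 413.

Mod 7: 41 ≡ 6; by Fermat, exponent reduces to 133 mod 6 = 1; 6^1 ≡ 6 (mod 7).
Mod 59: 41 ≡ 41; by Fermat, exponent reduces to 133 mod 58 = 17; 41^17 ≡ 5 (mod 59).
Combine by CRT: x ≡ 6 (mod 7), x ≡ 5 (mod 59) ⇒ x ≡ 300 (mod 413).

300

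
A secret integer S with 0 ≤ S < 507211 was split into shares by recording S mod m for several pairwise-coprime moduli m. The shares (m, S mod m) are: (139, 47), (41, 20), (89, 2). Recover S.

The moduli are pairwise coprime; N = 139·41·89 = 507211.
N/139 = 3649; 3649 ≡ 35 (mod 139); 35·4 ≡ 1, so inverse 4.
N/41 = 12371; 12371 ≡ 30 (mod 41); 30·26 ≡ 1, so inverse 26.
N/89 = 5699; 5699 ≡ 3 (mod 89); 3·30 ≡ 1, so inverse 30.
S ≡ 47·3649·4 + 20·12371·26 + 2·5699·30 = 7460872.
7460872 mod 507211 = 359918.

359918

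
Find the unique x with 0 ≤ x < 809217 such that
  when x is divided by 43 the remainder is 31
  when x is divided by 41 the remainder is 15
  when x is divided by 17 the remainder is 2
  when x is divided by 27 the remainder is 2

158357

From x ≡ 31 (mod 43) write x = 31 + 43t. Substituting into x ≡ 15 (mod 41) gives 43t ≡ 25 (mod 41), and since 2⁻¹ ≡ 21 (mod 41), t ≡ 33. Hence x ≡ 31 + 43·33 = 1450 (mod 1763).
From x ≡ 1450 (mod 1763) write x = 1450 + 1763t. Substituting into x ≡ 2 (mod 17) gives 1763t ≡ 14 (mod 17), and since 12⁻¹ ≡ 10 (mod 17), t ≡ 4. Hence x ≡ 1450 + 1763·4 = 8502 (mod 29971).
From x ≡ 8502 (mod 29971) write x = 8502 + 29971t. Substituting into x ≡ 2 (mod 27) gives 29971t ≡ 5 (mod 27), and since 1⁻¹ ≡ 1 (mod 27), t ≡ 5. Hence x ≡ 8502 + 29971·5 = 158357 (mod 809217).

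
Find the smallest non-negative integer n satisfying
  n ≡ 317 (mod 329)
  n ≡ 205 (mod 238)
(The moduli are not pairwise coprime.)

gcd(329, 238) = 7 and 7 | (205 − 317), so the pair is consistent; merging gives n ≡ 1633 (mod 11186), where 11186 = lcm(329, 238).
The solution is unique modulo lcm(329, 238) = 11186.

1633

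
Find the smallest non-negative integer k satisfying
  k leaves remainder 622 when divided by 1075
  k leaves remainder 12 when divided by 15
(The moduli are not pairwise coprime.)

2772

Combine the congruences pairwise.
gcd(1075, 15) = 5 and 5 | (12 − 622), so the pair is consistent; merging gives k ≡ 2772 (mod 3225), where 3225 = lcm(1075, 15).
The solution is unique modulo lcm(1075, 15) = 3225.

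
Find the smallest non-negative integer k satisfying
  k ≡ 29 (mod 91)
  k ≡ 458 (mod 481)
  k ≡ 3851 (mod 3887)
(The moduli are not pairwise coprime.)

gcd(91, 481) = 13 and 13 | (458 − 29), so the pair is consistent; merging gives k ≡ 939 (mod 3367), where 3367 = lcm(91, 481).
gcd(3367, 3887) = 13 and 13 | (3851 − 939), so the pair is consistent; merging gives k ≡ 384777 (mod 1006733), where 1006733 = lcm(3367, 3887).
The solution is unique modulo lcm(91, 481, 3887) = 1006733.

384777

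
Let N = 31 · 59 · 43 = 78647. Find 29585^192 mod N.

Mod 31: 29585 ≡ 11; by Fermat, exponent reduces to 192 mod 30 = 12; 11^12 ≡ 16 (mod 31).
Mod 59: 29585 ≡ 26; by Fermat, exponent reduces to 192 mod 58 = 18; 26^18 ≡ 46 (mod 59).
Mod 43: 29585 ≡ 1; by Fermat, exponent reduces to 192 mod 42 = 24; 1^24 ≡ 1 (mod 43).
Combine by CRT: x ≡ 16 (mod 31), x ≡ 46 (mod 59), x ≡ 1 (mod 43) ⇒ x ≡ 39045 (mod 78647).

39045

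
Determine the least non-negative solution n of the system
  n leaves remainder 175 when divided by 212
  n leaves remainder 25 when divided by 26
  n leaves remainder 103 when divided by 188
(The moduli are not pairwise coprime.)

29431

Combine the congruences pairwise.
gcd(212, 26) = 2 and 2 | (25 − 175), so the pair is consistent; merging gives n ≡ 1871 (mod 2756), where 2756 = lcm(212, 26).
gcd(2756, 188) = 4 and 4 | (103 − 1871), so the pair is consistent; merging gives n ≡ 29431 (mod 129532), where 129532 = lcm(2756, 188).
The solution is unique modulo lcm(212, 26, 188) = 129532.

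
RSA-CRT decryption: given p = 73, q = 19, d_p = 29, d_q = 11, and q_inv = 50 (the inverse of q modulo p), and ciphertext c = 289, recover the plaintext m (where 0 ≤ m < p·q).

m₁ = c^(d_p) mod p: c ≡ 70 (mod 73), and 70^29 mod 73 = 49.
m₂ = c^(d_q) mod q: c ≡ 4 (mod 19), and 4^11 mod 19 = 16.
h = q_inv·(m₁ − m₂) mod p = 50·(49 − 16) mod 73 = 44.
m = m₂ + h·q = 16 + 44·19 = 852.

852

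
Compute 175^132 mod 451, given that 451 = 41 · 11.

23

Mod 41: 175 ≡ 11; by Fermat, exponent reduces to 132 mod 40 = 12; 11^12 ≡ 23 (mod 41).
Mod 11: 175 ≡ 10; by Fermat, exponent reduces to 132 mod 10 = 2; 10^2 ≡ 1 (mod 11).
Combine by CRT: x ≡ 23 (mod 41), x ≡ 1 (mod 11) ⇒ x ≡ 23 (mod 451).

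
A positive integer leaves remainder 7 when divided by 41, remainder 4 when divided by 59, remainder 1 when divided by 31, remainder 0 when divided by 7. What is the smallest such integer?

268926

The moduli are pairwise coprime; N = 41·59·31·7 = 524923.
N/41 = 12803; 12803 ≡ 11 (mod 41); 11·15 ≡ 1, so inverse 15.
N/59 = 8897; 8897 ≡ 47 (mod 59); 47·54 ≡ 1, so inverse 54.
N/31 = 16933; 16933 ≡ 7 (mod 31); 7·9 ≡ 1, so inverse 9.
N/7 = 74989; 74989 ≡ 5 (mod 7); 5·3 ≡ 1, so inverse 3.
x ≡ 7·12803·15 + 4·8897·54 + 1·16933·9 + 0·74989·3 = 3418464.
3418464 mod 524923 = 268926.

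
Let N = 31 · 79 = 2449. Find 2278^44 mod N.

Mod 31: 2278 ≡ 15; by Fermat, exponent reduces to 44 mod 30 = 14; 15^14 ≡ 2 (mod 31).
Mod 79: 2278 ≡ 66; 66^44 ≡ 72 (mod 79).
Combine by CRT: x ≡ 2 (mod 31), x ≡ 72 (mod 79) ⇒ x ≡ 467 (mod 2449).

467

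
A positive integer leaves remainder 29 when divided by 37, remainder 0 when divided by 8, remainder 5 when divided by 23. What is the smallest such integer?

From m ≡ 29 (mod 37) write m = 29 + 37t. Substituting into m ≡ 0 (mod 8) gives 37t ≡ 3 (mod 8), and since 5⁻¹ ≡ 5 (mod 8), t ≡ 7. Hence m ≡ 29 + 37·7 = 288 (mod 296).
From m ≡ 288 (mod 296) write m = 288 + 296t. Substituting into m ≡ 5 (mod 23) gives 296t ≡ 16 (mod 23), and since 20⁻¹ ≡ 15 (mod 23), t ≡ 10. Hence m ≡ 288 + 296·10 = 3248 (mod 6808).

3248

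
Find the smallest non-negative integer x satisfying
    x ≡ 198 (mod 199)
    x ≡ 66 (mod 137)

Combine the congruences pairwise.
From x ≡ 198 (mod 199) write x = 198 + 199t. Substituting into x ≡ 66 (mod 137) gives 199t ≡ 5 (mod 137), and since 62⁻¹ ≡ 42 (mod 137), t ≡ 73. Hence x ≡ 198 + 199·73 = 14725 (mod 27263).

14725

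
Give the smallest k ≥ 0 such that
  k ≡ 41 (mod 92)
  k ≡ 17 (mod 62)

gcd(92, 62) = 2 and 2 | (17 − 41), so the pair is consistent; merging gives k ≡ 2249 (mod 2852), where 2852 = lcm(92, 62).
The solution is unique modulo lcm(92, 62) = 2852.

2249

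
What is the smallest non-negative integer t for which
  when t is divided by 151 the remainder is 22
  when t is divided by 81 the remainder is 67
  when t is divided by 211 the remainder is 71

1348150

From t ≡ 22 (mod 151) write t = 22 + 151s. Substituting into t ≡ 67 (mod 81) gives 151s ≡ 45 (mod 81), and since 70⁻¹ ≡ 22 (mod 81), s ≡ 18. Hence t ≡ 22 + 151·18 = 2740 (mod 12231).
From t ≡ 2740 (mod 12231) write t = 2740 + 12231s. Substituting into t ≡ 71 (mod 211) gives 12231s ≡ 74 (mod 211), and since 204⁻¹ ≡ 30 (mod 211), s ≡ 110. Hence t ≡ 2740 + 12231·110 = 1348150 (mod 2580741).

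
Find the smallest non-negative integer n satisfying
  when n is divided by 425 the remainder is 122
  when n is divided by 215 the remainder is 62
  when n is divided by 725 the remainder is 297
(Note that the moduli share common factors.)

gcd(425, 215) = 5 and 5 | (62 − 122), so the pair is consistent; merging gives n ≡ 5222 (mod 18275), where 18275 = lcm(425, 215).
gcd(18275, 725) = 25 and 25 | (297 − 5222), so the pair is consistent; merging gives n ≡ 23497 (mod 529975), where 529975 = lcm(18275, 725).
The solution is unique modulo lcm(425, 215, 725) = 529975.

23497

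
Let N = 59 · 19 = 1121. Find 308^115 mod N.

994

Mod 59: 308 ≡ 13; by Fermat, exponent reduces to 115 mod 58 = 57; 13^57 ≡ 50 (mod 59).
Mod 19: 308 ≡ 4; by Fermat, exponent reduces to 115 mod 18 = 7; 4^7 ≡ 6 (mod 19).
Combine by CRT: x ≡ 50 (mod 59), x ≡ 6 (mod 19) ⇒ x ≡ 994 (mod 1121).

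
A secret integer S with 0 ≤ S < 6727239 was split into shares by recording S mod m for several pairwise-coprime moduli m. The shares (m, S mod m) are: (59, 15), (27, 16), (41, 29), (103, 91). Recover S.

The moduli are pairwise coprime; N = 59·27·41·103 = 6727239.
N/59 = 114021; 114021 ≡ 33 (mod 59); 33·34 ≡ 1, so inverse 34.
N/27 = 249157; 249157 ≡ 1 (mod 27), inverse 1.
N/41 = 164079; 164079 ≡ 38 (mod 41); 38·27 ≡ 1, so inverse 27.
N/103 = 65313; 65313 ≡ 11 (mod 103); 11·75 ≡ 1, so inverse 75.
S ≡ 15·114021·34 + 16·249157·1 + 29·164079·27 + 91·65313·75 = 636372304.
636372304 mod 6727239 = 4011838.

4011838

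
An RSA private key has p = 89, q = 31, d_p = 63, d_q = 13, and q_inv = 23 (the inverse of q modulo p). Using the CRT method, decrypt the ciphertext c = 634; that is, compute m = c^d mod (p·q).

1268

m₁ = c^(d_p) mod p: c ≡ 11 (mod 89), and 11^63 mod 89 = 22.
m₂ = c^(d_q) mod q: c ≡ 14 (mod 31), and 14^13 mod 31 = 28.
h = q_inv·(m₁ − m₂) mod p = 23·(22 − 28) mod 89 = 40.
m = m₂ + h·q = 28 + 40·31 = 1268.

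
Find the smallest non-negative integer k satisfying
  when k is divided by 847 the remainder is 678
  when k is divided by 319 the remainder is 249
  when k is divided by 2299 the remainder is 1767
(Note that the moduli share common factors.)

148903

gcd(847, 319) = 11 and 11 | (249 − 678), so the pair is consistent; merging gives k ≡ 1525 (mod 24563), where 24563 = lcm(847, 319).
gcd(24563, 2299) = 121 and 121 | (1767 − 1525), so the pair is consistent; merging gives k ≡ 148903 (mod 466697), where 466697 = lcm(24563, 2299).
The solution is unique modulo lcm(847, 319, 2299) = 466697.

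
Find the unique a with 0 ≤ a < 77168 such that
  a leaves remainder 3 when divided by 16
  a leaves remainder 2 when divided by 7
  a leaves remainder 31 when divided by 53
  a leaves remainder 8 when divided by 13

From a ≡ 3 (mod 16) write a = 3 + 16t. Substituting into a ≡ 2 (mod 7) gives 16t ≡ 6 (mod 7), and since 2⁻¹ ≡ 4 (mod 7), t ≡ 3. Hence a ≡ 3 + 16·3 = 51 (mod 112).
From a ≡ 51 (mod 112) write a = 51 + 112t. Substituting into a ≡ 31 (mod 53) gives 112t ≡ 33 (mod 53), and since 6⁻¹ ≡ 9 (mod 53), t ≡ 32. Hence a ≡ 51 + 112·32 = 3635 (mod 5936).
From a ≡ 3635 (mod 5936) write a = 3635 + 5936t. Substituting into a ≡ 8 (mod 13) gives 5936t ≡ 0 (mod 13), and since 8⁻¹ ≡ 5 (mod 13), t ≡ 0. Hence a ≡ 3635 + 5936·0 = 3635 (mod 77168).

3635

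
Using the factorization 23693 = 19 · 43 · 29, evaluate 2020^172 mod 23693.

Mod 19: 2020 ≡ 6; by Fermat, exponent reduces to 172 mod 18 = 10; 6^10 ≡ 6 (mod 19).
Mod 43: 2020 ≡ 42; by Fermat, exponent reduces to 172 mod 42 = 4; 42^4 ≡ 1 (mod 43).
Mod 29: 2020 ≡ 19; by Fermat, exponent reduces to 172 mod 28 = 4; 19^4 ≡ 24 (mod 29).
Combine by CRT: x ≡ 6 (mod 19), x ≡ 1 (mod 43), x ≡ 24 (mod 29) ⇒ x ≡ 20469 (mod 23693).

20469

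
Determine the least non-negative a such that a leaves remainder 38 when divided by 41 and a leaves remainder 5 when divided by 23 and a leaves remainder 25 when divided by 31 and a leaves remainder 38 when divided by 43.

620614

From a ≡ 38 (mod 41) write a = 38 + 41t. Substituting into a ≡ 5 (mod 23) gives 41t ≡ 13 (mod 23), and since 18⁻¹ ≡ 9 (mod 23), t ≡ 2. Hence a ≡ 38 + 41·2 = 120 (mod 943).
From a ≡ 120 (mod 943) write a = 120 + 943t. Substituting into a ≡ 25 (mod 31) gives 943t ≡ 29 (mod 31), and since 13⁻¹ ≡ 12 (mod 31), t ≡ 7. Hence a ≡ 120 + 943·7 = 6721 (mod 29233).
From a ≡ 6721 (mod 29233) write a = 6721 + 29233t. Substituting into a ≡ 38 (mod 43) gives 29233t ≡ 25 (mod 43), and since 36⁻¹ ≡ 6 (mod 43), t ≡ 21. Hence a ≡ 6721 + 29233·21 = 620614 (mod 1257019).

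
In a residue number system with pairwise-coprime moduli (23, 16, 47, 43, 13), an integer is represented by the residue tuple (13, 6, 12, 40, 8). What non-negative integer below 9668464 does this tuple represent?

8045942

The moduli are pairwise coprime; N = 23·16·47·43·13 = 9668464.
N/23 = 420368; 420368 ≡ 20 (mod 23); 20·15 ≡ 1, so inverse 15.
N/16 = 604279; 604279 ≡ 7 (mod 16); 7·7 ≡ 1, so inverse 7.
N/47 = 205712; 205712 ≡ 40 (mod 47); 40·20 ≡ 1, so inverse 20.
N/43 = 224848; 224848 ≡ 1 (mod 43), inverse 1.
N/13 = 743728; 743728 ≡ 11 (mod 13); 11·6 ≡ 1, so inverse 6.
x ≡ 13·420368·15 + 6·604279·7 + 12·205712·20 + 40·224848·1 + 8·743728·6 = 201415222.
201415222 mod 9668464 = 8045942.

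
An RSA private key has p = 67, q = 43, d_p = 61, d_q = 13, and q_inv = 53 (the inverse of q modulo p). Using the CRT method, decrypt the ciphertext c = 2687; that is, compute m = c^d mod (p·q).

1159

m₁ = c^(d_p) mod p: c ≡ 7 (mod 67), and 7^61 mod 67 = 20.
m₂ = c^(d_q) mod q: c ≡ 21 (mod 43), and 21^13 mod 43 = 41.
h = q_inv·(m₁ − m₂) mod p = 53·(20 − 41) mod 67 = 26.
m = m₂ + h·q = 41 + 26·43 = 1159.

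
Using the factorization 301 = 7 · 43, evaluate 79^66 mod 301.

1

Mod 7: 79 ≡ 2; since 6 | 66, by Fermat 2^66 ≡ 1 (mod 7).
Mod 43: 79 ≡ 36; by Fermat, exponent reduces to 66 mod 42 = 24; 36^24 ≡ 1 (mod 43).
Combine by CRT: x ≡ 1 (mod 7), x ≡ 1 (mod 43) ⇒ x ≡ 1 (mod 301).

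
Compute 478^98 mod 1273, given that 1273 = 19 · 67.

82

Mod 19: 478 ≡ 3; by Fermat, exponent reduces to 98 mod 18 = 8; 3^8 ≡ 6 (mod 19).
Mod 67: 478 ≡ 9; by Fermat, exponent reduces to 98 mod 66 = 32; 9^32 ≡ 15 (mod 67).
Combine by CRT: x ≡ 6 (mod 19), x ≡ 15 (mod 67) ⇒ x ≡ 82 (mod 1273).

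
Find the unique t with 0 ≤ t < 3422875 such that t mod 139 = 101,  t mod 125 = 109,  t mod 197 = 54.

357609

From t ≡ 101 (mod 139) write t = 101 + 139s. Substituting into t ≡ 109 (mod 125) gives 139s ≡ 8 (mod 125), and since 14⁻¹ ≡ 9 (mod 125), s ≡ 72. Hence t ≡ 101 + 139·72 = 10109 (mod 17375).
From t ≡ 10109 (mod 17375) write t = 10109 + 17375s. Substituting into t ≡ 54 (mod 197) gives 17375s ≡ 189 (mod 197), and since 39⁻¹ ≡ 96 (mod 197), s ≡ 20. Hence t ≡ 10109 + 17375·20 = 357609 (mod 3422875).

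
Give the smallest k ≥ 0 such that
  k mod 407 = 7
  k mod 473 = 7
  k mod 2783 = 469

2800167

Combine the congruences pairwise.
gcd(407, 473) = 11 and 11 | (7 − 7), so the pair is consistent; merging gives k ≡ 7 (mod 17501), where 17501 = lcm(407, 473).
gcd(17501, 2783) = 11 and 11 | (469 − 7), so the pair is consistent; merging gives k ≡ 2800167 (mod 4427753), where 4427753 = lcm(17501, 2783).
The solution is unique modulo lcm(407, 473, 2783) = 4427753.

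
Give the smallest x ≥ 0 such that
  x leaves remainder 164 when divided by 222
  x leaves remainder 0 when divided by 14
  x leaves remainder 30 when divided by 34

4382

Combine the congruences pairwise.
gcd(222, 14) = 2 and 2 | (0 − 164), so the pair is consistent; merging gives x ≡ 1274 (mod 1554), where 1554 = lcm(222, 14).
gcd(1554, 34) = 2 and 2 | (30 − 1274), so the pair is consistent; merging gives x ≡ 4382 (mod 26418), where 26418 = lcm(1554, 34).
The solution is unique modulo lcm(222, 14, 34) = 26418.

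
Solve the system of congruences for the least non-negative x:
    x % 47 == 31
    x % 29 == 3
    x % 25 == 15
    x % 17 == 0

503965

The moduli are pairwise coprime; N = 47·29·25·17 = 579275.
N/47 = 12325; 12325 ≡ 11 (mod 47); 11·30 ≡ 1, so inverse 30.
N/29 = 19975; 19975 ≡ 23 (mod 29); 23·24 ≡ 1, so inverse 24.
N/25 = 23171; 23171 ≡ 21 (mod 25); 21·6 ≡ 1, so inverse 6.
N/17 = 34075; 34075 ≡ 7 (mod 17); 7·5 ≡ 1, so inverse 5.
x ≡ 31·12325·30 + 3·19975·24 + 15·23171·6 + 0·34075·5 = 14985840.
14985840 mod 579275 = 503965.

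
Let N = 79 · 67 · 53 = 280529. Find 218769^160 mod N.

100710

Mod 79: 218769 ≡ 18; by Fermat, exponent reduces to 160 mod 78 = 4; 18^4 ≡ 64 (mod 79).
Mod 67: 218769 ≡ 14; by Fermat, exponent reduces to 160 mod 66 = 28; 14^28 ≡ 9 (mod 67).
Mod 53: 218769 ≡ 38; by Fermat, exponent reduces to 160 mod 52 = 4; 38^4 ≡ 10 (mod 53).
Combine by CRT: x ≡ 64 (mod 79), x ≡ 9 (mod 67), x ≡ 10 (mod 53) ⇒ x ≡ 100710 (mod 280529).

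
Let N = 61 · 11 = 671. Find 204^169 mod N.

Mod 61: 204 ≡ 21; by Fermat, exponent reduces to 169 mod 60 = 49; 21^49 ≡ 21 (mod 61).
Mod 11: 204 ≡ 6; by Fermat, exponent reduces to 169 mod 10 = 9; 6^9 ≡ 2 (mod 11).
Combine by CRT: x ≡ 21 (mod 61), x ≡ 2 (mod 11) ⇒ x ≡ 387 (mod 671).

387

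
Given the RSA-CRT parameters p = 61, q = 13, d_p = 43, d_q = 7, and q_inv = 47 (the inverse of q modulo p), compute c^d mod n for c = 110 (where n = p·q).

m₁ = c^(d_p) mod p: c ≡ 49 (mod 61), and 49^43 mod 61 = 36.
m₂ = c^(d_q) mod q: c ≡ 6 (mod 13), and 6^7 mod 13 = 7.
h = q_inv·(m₁ − m₂) mod p = 47·(36 − 7) mod 61 = 21.
m = m₂ + h·q = 7 + 21·13 = 280.

280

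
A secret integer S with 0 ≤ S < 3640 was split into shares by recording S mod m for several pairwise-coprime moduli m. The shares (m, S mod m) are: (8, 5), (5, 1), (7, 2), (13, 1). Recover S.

From S ≡ 5 (mod 8) write S = 5 + 8t. Substituting into S ≡ 1 (mod 5) gives 8t ≡ 1 (mod 5), and since 3⁻¹ ≡ 2 (mod 5), t ≡ 2. Hence S ≡ 5 + 8·2 = 21 (mod 40).
From S ≡ 21 (mod 40) write S = 21 + 40t. Substituting into S ≡ 2 (mod 7) gives 40t ≡ 2 (mod 7), and since 5⁻¹ ≡ 3 (mod 7), t ≡ 6. Hence S ≡ 21 + 40·6 = 261 (mod 280).
From S ≡ 261 (mod 280) write S = 261 + 280t. Substituting into S ≡ 1 (mod 13) gives 280t ≡ 0 (mod 13), and since 7⁻¹ ≡ 2 (mod 13), t ≡ 0. Hence S ≡ 261 + 280·0 = 261 (mod 3640).

261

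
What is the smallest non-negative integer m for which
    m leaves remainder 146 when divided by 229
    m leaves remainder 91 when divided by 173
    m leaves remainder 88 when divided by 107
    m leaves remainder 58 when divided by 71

From m ≡ 146 (mod 229) write m = 146 + 229t. Substituting into m ≡ 91 (mod 173) gives 229t ≡ 118 (mod 173), and since 56⁻¹ ≡ 34 (mod 173), t ≡ 33. Hence m ≡ 146 + 229·33 = 7703 (mod 39617).
From m ≡ 7703 (mod 39617) write m = 7703 + 39617t. Substituting into m ≡ 88 (mod 107) gives 39617t ≡ 89 (mod 107), and since 27⁻¹ ≡ 4 (mod 107), t ≡ 35. Hence m ≡ 7703 + 39617·35 = 1394298 (mod 4239019).
From m ≡ 1394298 (mod 4239019) write m = 1394298 + 4239019t. Substituting into m ≡ 58 (mod 71) gives 4239019t ≡ 58 (mod 71), and since 35⁻¹ ≡ 69 (mod 71), t ≡ 26. Hence m ≡ 1394298 + 4239019·26 = 111608792 (mod 300970349).

111608792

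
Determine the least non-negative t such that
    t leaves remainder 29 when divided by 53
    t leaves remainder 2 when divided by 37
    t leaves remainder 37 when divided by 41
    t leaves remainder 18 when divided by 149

4727788

The moduli are pairwise coprime; N = 53·37·41·149 = 11979749.
N/53 = 226033; 226033 ≡ 41 (mod 53); 41·22 ≡ 1, so inverse 22.
N/37 = 323777; 323777 ≡ 27 (mod 37); 27·11 ≡ 1, so inverse 11.
N/41 = 292189; 292189 ≡ 23 (mod 41); 23·25 ≡ 1, so inverse 25.
N/149 = 80401; 80401 ≡ 90 (mod 149); 90·101 ≡ 1, so inverse 101.
t ≡ 29·226033·22 + 2·323777·11 + 37·292189·25 + 18·80401·101 = 567775991.
567775991 mod 11979749 = 4727788.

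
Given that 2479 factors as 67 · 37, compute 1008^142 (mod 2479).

Mod 67: 1008 ≡ 3; by Fermat, exponent reduces to 142 mod 66 = 10; 3^10 ≡ 22 (mod 67).
Mod 37: 1008 ≡ 9; by Fermat, exponent reduces to 142 mod 36 = 34; 9^34 ≡ 16 (mod 37).
Combine by CRT: x ≡ 22 (mod 67), x ≡ 16 (mod 37) ⇒ x ≡ 1496 (mod 2479).

1496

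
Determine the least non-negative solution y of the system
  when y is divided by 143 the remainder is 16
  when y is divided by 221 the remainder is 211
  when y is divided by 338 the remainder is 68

59218

Combine the congruences pairwise.
gcd(143, 221) = 13 and 13 | (211 − 16), so the pair is consistent; merging gives y ≡ 874 (mod 2431), where 2431 = lcm(143, 221).
gcd(2431, 338) = 13 and 13 | (68 − 874), so the pair is consistent; merging gives y ≡ 59218 (mod 63206), where 63206 = lcm(2431, 338).
The solution is unique modulo lcm(143, 221, 338) = 63206.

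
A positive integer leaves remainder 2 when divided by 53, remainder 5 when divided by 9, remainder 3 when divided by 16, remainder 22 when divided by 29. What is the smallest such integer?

7475

Combine the congruences pairwise.
From a ≡ 2 (mod 53) write a = 2 + 53t. Substituting into a ≡ 5 (mod 9) gives 53t ≡ 3 (mod 9), and since 8⁻¹ ≡ 8 (mod 9), t ≡ 6. Hence a ≡ 2 + 53·6 = 320 (mod 477).
From a ≡ 320 (mod 477) write a = 320 + 477t. Substituting into a ≡ 3 (mod 16) gives 477t ≡ 3 (mod 16), and since 13⁻¹ ≡ 5 (mod 16), t ≡ 15. Hence a ≡ 320 + 477·15 = 7475 (mod 7632).
From a ≡ 7475 (mod 7632) write a = 7475 + 7632t. Substituting into a ≡ 22 (mod 29) gives 7632t ≡ 0 (mod 29), and since 5⁻¹ ≡ 6 (mod 29), t ≡ 0. Hence a ≡ 7475 + 7632·0 = 7475 (mod 221328).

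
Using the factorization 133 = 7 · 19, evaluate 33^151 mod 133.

Mod 7: 33 ≡ 5; by Fermat, exponent reduces to 151 mod 6 = 1; 5^1 ≡ 5 (mod 7).
Mod 19: 33 ≡ 14; by Fermat, exponent reduces to 151 mod 18 = 7; 14^7 ≡ 3 (mod 19).
Combine by CRT: x ≡ 5 (mod 7), x ≡ 3 (mod 19) ⇒ x ≡ 117 (mod 133).

117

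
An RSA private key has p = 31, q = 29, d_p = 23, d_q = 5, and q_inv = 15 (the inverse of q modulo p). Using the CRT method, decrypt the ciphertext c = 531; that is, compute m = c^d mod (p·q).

m₁ = c^(d_p) mod p: c ≡ 4 (mod 31), and 4^23 mod 31 = 2.
m₂ = c^(d_q) mod q: c ≡ 9 (mod 29), and 9^5 mod 29 = 5.
h = q_inv·(m₁ − m₂) mod p = 15·(2 − 5) mod 31 = 17.
m = m₂ + h·q = 5 + 17·29 = 498.

498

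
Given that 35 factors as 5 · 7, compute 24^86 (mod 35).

16

Mod 5: 24 ≡ 4; by Fermat, exponent reduces to 86 mod 4 = 2; 4^2 ≡ 1 (mod 5).
Mod 7: 24 ≡ 3; by Fermat, exponent reduces to 86 mod 6 = 2; 3^2 ≡ 2 (mod 7).
Combine by CRT: x ≡ 1 (mod 5), x ≡ 2 (mod 7) ⇒ x ≡ 16 (mod 35).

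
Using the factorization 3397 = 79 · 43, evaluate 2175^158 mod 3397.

2317

Mod 79: 2175 ≡ 42; by Fermat, exponent reduces to 158 mod 78 = 2; 42^2 ≡ 26 (mod 79).
Mod 43: 2175 ≡ 25; by Fermat, exponent reduces to 158 mod 42 = 32; 25^32 ≡ 38 (mod 43).
Combine by CRT: x ≡ 26 (mod 79), x ≡ 38 (mod 43) ⇒ x ≡ 2317 (mod 3397).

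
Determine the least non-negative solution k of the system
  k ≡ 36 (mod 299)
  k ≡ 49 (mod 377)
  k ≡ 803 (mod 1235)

752918

gcd(299, 377) = 13 and 13 | (49 − 36), so the pair is consistent; merging gives k ≡ 7212 (mod 8671), where 8671 = lcm(299, 377).
gcd(8671, 1235) = 13 and 13 | (803 − 7212), so the pair is consistent; merging gives k ≡ 752918 (mod 823745), where 823745 = lcm(8671, 1235).
The solution is unique modulo lcm(299, 377, 1235) = 823745.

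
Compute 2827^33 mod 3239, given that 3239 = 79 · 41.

Mod 79: 2827 ≡ 62; 62^33 ≡ 46 (mod 79).
Mod 41: 2827 ≡ 39; 39^33 ≡ 8 (mod 41).
Combine by CRT: x ≡ 46 (mod 79), x ≡ 8 (mod 41) ⇒ x ≡ 3206 (mod 3239).

3206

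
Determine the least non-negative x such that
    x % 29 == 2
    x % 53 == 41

From x ≡ 2 (mod 29) write x = 2 + 29t. Substituting into x ≡ 41 (mod 53) gives 29t ≡ 39 (mod 53), and since 29⁻¹ ≡ 11 (mod 53), t ≡ 5. Hence x ≡ 2 + 29·5 = 147 (mod 1537).

147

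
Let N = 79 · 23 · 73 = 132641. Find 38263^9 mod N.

Mod 79: 38263 ≡ 27; 27^9 ≡ 69 (mod 79).
Mod 23: 38263 ≡ 14; 14^9 ≡ 21 (mod 23).
Mod 73: 38263 ≡ 11; 11^9 ≡ 22 (mod 73).
Combine by CRT: x ≡ 69 (mod 79), x ≡ 21 (mod 23), x ≡ 22 (mod 73) ⇒ x ≡ 73460 (mod 132641).

73460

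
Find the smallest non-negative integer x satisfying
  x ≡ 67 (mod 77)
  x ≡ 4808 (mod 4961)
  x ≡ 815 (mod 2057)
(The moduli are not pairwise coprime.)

113950

gcd(77, 4961) = 11 and 11 | (4808 − 67), so the pair is consistent; merging gives x ≡ 9769 (mod 34727), where 34727 = lcm(77, 4961).
gcd(34727, 2057) = 121 and 121 | (815 − 9769), so the pair is consistent; merging gives x ≡ 113950 (mod 590359), where 590359 = lcm(34727, 2057).
The solution is unique modulo lcm(77, 4961, 2057) = 590359.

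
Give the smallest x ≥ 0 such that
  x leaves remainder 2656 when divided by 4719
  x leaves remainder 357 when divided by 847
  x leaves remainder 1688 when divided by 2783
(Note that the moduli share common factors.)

gcd(4719, 847) = 121 and 121 | (357 − 2656), so the pair is consistent; merging gives x ≡ 21532 (mod 33033), where 33033 = lcm(4719, 847).
gcd(33033, 2783) = 121 and 121 | (1688 − 21532), so the pair is consistent; merging gives x ≡ 54565 (mod 759759), where 759759 = lcm(33033, 2783).
The solution is unique modulo lcm(4719, 847, 2783) = 759759.

54565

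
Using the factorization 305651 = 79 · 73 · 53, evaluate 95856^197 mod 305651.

160398

Mod 79: 95856 ≡ 29; by Fermat, exponent reduces to 197 mod 78 = 41; 29^41 ≡ 28 (mod 79).
Mod 73: 95856 ≡ 7; by Fermat, exponent reduces to 197 mod 72 = 53; 7^53 ≡ 17 (mod 73).
Mod 53: 95856 ≡ 32; by Fermat, exponent reduces to 197 mod 52 = 41; 32^41 ≡ 20 (mod 53).
Combine by CRT: x ≡ 28 (mod 79), x ≡ 17 (mod 73), x ≡ 20 (mod 53) ⇒ x ≡ 160398 (mod 305651).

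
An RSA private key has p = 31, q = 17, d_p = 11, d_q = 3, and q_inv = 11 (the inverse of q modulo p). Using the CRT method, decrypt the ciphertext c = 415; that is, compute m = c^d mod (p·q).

207

m₁ = c^(d_p) mod p: c ≡ 12 (mod 31), and 12^11 mod 31 = 21.
m₂ = c^(d_q) mod q: c ≡ 7 (mod 17), and 7^3 mod 17 = 3.
h = q_inv·(m₁ − m₂) mod p = 11·(21 − 3) mod 31 = 12.
m = m₂ + h·q = 3 + 12·17 = 207.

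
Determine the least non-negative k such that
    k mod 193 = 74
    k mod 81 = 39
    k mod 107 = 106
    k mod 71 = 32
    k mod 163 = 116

7109142915

From k ≡ 74 (mod 193) write k = 74 + 193t. Substituting into k ≡ 39 (mod 81) gives 193t ≡ 46 (mod 81), and since 31⁻¹ ≡ 34 (mod 81), t ≡ 25. Hence k ≡ 74 + 193·25 = 4899 (mod 15633).
From k ≡ 4899 (mod 15633) write k = 4899 + 15633t. Substituting into k ≡ 106 (mod 107) gives 15633t ≡ 22 (mod 107), and since 11⁻¹ ≡ 39 (mod 107), t ≡ 2. Hence k ≡ 4899 + 15633·2 = 36165 (mod 1672731).
From k ≡ 36165 (mod 1672731) write k = 36165 + 1672731t. Substituting into k ≡ 32 (mod 71) gives 1672731t ≡ 6 (mod 71), and since 42⁻¹ ≡ 22 (mod 71), t ≡ 61. Hence k ≡ 36165 + 1672731·61 = 102072756 (mod 118763901).
From k ≡ 102072756 (mod 118763901) write k = 102072756 + 118763901t. Substituting into k ≡ 116 (mod 163) gives 118763901t ≡ 79 (mod 163), and since 145⁻¹ ≡ 9 (mod 163), t ≡ 59. Hence k ≡ 102072756 + 118763901·59 = 7109142915 (mod 19358515863).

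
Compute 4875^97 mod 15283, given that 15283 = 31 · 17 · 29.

10604

Mod 31: 4875 ≡ 8; by Fermat, exponent reduces to 97 mod 30 = 7; 8^7 ≡ 2 (mod 31).
Mod 17: 4875 ≡ 13; by Fermat, exponent reduces to 97 mod 16 = 1; 13^1 ≡ 13 (mod 17).
Mod 29: 4875 ≡ 3; by Fermat, exponent reduces to 97 mod 28 = 13; 3^13 ≡ 19 (mod 29).
Combine by CRT: x ≡ 2 (mod 31), x ≡ 13 (mod 17), x ≡ 19 (mod 29) ⇒ x ≡ 10604 (mod 15283).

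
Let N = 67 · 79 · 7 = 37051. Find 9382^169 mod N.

Mod 67: 9382 ≡ 2; by Fermat, exponent reduces to 169 mod 66 = 37; 2^37 ≡ 51 (mod 67).
Mod 79: 9382 ≡ 60; by Fermat, exponent reduces to 169 mod 78 = 13; 60^13 ≡ 56 (mod 79).
Mod 7: 9382 ≡ 2; by Fermat, exponent reduces to 169 mod 6 = 1; 2^1 ≡ 2 (mod 7).
Combine by CRT: x ≡ 51 (mod 67), x ≡ 56 (mod 79), x ≡ 2 (mod 7) ⇒ x ≡ 36633 (mod 37051).

36633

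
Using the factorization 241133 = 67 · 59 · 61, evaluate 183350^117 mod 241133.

50718

Mod 67: 183350 ≡ 38; by Fermat, exponent reduces to 117 mod 66 = 51; 38^51 ≡ 66 (mod 67).
Mod 59: 183350 ≡ 37; by Fermat, exponent reduces to 117 mod 58 = 1; 37^1 ≡ 37 (mod 59).
Mod 61: 183350 ≡ 45; by Fermat, exponent reduces to 117 mod 60 = 57; 45^57 ≡ 27 (mod 61).
Combine by CRT: x ≡ 66 (mod 67), x ≡ 37 (mod 59), x ≡ 27 (mod 61) ⇒ x ≡ 50718 (mod 241133).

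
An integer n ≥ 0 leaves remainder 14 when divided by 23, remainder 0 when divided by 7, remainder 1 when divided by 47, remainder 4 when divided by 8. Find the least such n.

52500

The moduli are pairwise coprime; M = 23·7·47·8 = 60536.
M/23 = 2632; 2632 ≡ 10 (mod 23); 10·7 ≡ 1, so inverse 7.
M/7 = 8648; 8648 ≡ 3 (mod 7); 3·5 ≡ 1, so inverse 5.
M/47 = 1288; 1288 ≡ 19 (mod 47); 19·5 ≡ 1, so inverse 5.
M/8 = 7567; 7567 ≡ 7 (mod 8); 7·7 ≡ 1, so inverse 7.
n ≡ 14·2632·7 + 0·8648·5 + 1·1288·5 + 4·7567·7 = 476252.
476252 mod 60536 = 52500.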